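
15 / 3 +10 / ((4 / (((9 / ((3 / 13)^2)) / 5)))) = 179 / 2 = 89.50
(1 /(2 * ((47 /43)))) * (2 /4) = 43 /188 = 0.23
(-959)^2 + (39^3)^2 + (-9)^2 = 3519663523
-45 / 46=-0.98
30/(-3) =-10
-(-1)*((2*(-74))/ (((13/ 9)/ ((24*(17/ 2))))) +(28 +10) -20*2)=-271754/ 13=-20904.15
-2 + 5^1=3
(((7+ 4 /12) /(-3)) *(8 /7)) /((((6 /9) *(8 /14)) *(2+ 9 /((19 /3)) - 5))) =209 /45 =4.64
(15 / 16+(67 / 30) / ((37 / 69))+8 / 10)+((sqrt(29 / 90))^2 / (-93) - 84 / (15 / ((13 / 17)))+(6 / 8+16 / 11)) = 3.82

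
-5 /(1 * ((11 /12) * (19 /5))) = -300 /209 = -1.44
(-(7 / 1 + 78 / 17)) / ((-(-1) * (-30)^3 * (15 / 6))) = 197 / 1147500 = 0.00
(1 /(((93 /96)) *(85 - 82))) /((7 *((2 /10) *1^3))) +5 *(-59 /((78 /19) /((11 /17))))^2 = 165071888405 /381545892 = 432.64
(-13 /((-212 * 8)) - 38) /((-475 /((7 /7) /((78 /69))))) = 296401 /4189120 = 0.07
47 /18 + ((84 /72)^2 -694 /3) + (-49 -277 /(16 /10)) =-32363 /72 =-449.49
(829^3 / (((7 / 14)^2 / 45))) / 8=25637525505 / 2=12818762752.50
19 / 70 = 0.27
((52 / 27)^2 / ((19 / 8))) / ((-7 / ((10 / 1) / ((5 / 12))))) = -173056 / 32319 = -5.35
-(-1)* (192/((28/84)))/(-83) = -576/83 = -6.94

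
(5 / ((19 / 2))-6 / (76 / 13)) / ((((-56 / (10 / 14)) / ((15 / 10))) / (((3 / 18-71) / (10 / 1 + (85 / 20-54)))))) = 2125 / 124656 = 0.02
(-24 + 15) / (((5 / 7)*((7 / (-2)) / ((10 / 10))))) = 18 / 5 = 3.60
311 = 311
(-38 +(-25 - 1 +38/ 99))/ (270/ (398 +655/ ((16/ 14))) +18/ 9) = -24464581/ 876051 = -27.93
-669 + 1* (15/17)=-11358/17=-668.12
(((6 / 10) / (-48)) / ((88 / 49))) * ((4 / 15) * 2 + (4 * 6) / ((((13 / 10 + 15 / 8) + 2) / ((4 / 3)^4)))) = -2600087 / 24591600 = -0.11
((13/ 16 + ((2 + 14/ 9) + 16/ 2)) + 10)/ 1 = 3221/ 144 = 22.37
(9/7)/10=9/70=0.13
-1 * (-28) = 28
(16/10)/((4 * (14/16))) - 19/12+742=311167/420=740.87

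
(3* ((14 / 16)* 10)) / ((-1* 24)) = -1.09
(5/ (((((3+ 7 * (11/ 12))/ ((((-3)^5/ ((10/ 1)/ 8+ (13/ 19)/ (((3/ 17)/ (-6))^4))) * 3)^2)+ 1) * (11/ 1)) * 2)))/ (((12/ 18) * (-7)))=-0.00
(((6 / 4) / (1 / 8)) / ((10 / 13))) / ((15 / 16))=416 / 25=16.64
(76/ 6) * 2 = 25.33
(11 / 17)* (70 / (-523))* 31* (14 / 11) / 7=-4340 / 8891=-0.49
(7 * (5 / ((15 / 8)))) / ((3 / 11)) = 616 / 9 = 68.44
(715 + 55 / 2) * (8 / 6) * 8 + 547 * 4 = 10108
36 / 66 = 6 / 11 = 0.55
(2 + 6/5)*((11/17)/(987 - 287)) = 44/14875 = 0.00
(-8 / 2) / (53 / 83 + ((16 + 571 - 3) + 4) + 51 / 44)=-14608 / 2153941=-0.01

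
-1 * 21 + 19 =-2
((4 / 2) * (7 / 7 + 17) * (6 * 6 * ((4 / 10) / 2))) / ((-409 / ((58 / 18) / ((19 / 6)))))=-25056 / 38855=-0.64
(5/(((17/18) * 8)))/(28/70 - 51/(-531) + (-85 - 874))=-39825/57682768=-0.00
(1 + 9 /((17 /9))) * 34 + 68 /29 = 5752 /29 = 198.34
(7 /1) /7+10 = 11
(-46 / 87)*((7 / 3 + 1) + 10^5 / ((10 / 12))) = -16560460 / 261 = -63450.04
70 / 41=1.71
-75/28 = -2.68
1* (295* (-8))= -2360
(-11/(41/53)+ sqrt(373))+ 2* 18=sqrt(373)+ 893/41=41.09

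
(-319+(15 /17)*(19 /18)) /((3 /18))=-32443 /17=-1908.41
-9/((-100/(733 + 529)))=5679/50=113.58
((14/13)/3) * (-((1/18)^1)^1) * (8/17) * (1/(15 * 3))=-56/268515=-0.00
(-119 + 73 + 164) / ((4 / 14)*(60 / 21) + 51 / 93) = 179242 / 2073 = 86.47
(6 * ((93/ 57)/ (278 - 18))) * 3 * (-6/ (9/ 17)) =-1581/ 1235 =-1.28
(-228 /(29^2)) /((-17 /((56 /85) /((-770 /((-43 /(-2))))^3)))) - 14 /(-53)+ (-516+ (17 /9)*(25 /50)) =-2432750987872776974 /4725702420429375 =-514.79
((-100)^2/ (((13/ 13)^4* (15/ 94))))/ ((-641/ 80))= -7821.11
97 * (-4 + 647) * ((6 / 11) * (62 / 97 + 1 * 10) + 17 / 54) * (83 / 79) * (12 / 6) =801813.33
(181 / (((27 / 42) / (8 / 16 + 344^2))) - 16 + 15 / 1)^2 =1110108981616804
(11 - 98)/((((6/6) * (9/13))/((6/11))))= -754/11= -68.55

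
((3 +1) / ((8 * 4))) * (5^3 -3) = 61 / 4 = 15.25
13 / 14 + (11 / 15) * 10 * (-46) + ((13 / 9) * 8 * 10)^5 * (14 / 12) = 59615991383296679 / 2480058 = 24038144020.54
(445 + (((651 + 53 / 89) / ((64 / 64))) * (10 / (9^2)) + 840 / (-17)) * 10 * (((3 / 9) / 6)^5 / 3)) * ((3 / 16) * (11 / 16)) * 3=212539910835065 / 1235051877888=172.09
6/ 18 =1/ 3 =0.33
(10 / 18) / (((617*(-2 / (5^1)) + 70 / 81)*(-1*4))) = 225 / 398416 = 0.00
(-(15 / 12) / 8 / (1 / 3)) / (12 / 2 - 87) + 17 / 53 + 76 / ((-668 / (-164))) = 145185023 / 7647264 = 18.99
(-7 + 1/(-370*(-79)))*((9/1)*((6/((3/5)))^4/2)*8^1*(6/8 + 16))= -123379227000/2923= -42209793.71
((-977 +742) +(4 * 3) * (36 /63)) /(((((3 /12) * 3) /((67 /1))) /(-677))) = 289753292 /21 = 13797775.81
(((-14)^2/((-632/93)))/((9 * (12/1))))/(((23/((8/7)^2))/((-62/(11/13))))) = 199888/179883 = 1.11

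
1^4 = 1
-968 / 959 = -1.01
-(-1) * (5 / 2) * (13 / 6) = 5.42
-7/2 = -3.50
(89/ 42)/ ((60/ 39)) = 1.38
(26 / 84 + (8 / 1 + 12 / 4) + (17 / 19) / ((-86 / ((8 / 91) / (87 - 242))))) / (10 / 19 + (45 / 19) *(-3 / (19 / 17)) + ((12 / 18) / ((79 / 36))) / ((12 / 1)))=-167677038719 / 86076435510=-1.95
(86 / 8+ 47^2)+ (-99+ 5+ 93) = 8875 / 4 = 2218.75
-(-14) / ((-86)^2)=7 / 3698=0.00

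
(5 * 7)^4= 1500625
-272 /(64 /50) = -425 /2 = -212.50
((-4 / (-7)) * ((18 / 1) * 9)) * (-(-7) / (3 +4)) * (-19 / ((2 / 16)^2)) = -787968 / 7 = -112566.86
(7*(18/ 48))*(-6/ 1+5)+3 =3/ 8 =0.38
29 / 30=0.97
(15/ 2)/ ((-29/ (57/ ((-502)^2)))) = -855/ 14616232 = -0.00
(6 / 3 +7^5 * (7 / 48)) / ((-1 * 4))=-117745 / 192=-613.26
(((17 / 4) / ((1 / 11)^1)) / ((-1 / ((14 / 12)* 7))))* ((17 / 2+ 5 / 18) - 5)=-155771 / 108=-1442.32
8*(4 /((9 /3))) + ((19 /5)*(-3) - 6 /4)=-67 /30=-2.23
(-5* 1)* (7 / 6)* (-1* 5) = 29.17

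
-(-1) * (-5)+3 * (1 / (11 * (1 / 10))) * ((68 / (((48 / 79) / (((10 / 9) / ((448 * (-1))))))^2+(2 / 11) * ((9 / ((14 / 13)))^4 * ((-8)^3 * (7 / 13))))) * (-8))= -166103520160 / 33274220607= -4.99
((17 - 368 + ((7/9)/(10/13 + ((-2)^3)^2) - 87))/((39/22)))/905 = -36509803/133732755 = -0.27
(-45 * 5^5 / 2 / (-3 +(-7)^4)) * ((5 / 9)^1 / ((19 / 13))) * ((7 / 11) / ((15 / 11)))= -1421875 / 273372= -5.20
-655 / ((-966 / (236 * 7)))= 77290 / 69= 1120.14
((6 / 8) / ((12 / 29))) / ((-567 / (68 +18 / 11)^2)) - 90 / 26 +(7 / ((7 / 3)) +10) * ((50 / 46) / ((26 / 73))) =1699428851 / 82053972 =20.71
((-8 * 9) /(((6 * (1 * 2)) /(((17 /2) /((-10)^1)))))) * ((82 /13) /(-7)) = -2091 /455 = -4.60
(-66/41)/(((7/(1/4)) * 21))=-11/4018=-0.00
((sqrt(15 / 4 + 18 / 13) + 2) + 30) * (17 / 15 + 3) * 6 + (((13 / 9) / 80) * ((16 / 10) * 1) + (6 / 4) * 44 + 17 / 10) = 62 * sqrt(3471) / 65 + 193799 / 225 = 917.52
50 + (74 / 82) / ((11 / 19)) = 23253 / 451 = 51.56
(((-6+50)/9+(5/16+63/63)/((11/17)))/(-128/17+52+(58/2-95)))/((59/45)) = -931345/3800544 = -0.25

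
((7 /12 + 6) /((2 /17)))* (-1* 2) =-111.92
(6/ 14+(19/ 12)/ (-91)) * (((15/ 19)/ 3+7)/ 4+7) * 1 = 150415/ 41496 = 3.62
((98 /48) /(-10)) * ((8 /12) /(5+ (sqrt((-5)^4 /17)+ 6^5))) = -6481573 /370528816320+ 245 * sqrt(17) /74105763264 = -0.00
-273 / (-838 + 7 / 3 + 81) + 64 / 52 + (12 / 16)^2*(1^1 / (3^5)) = 2534713 / 1589328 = 1.59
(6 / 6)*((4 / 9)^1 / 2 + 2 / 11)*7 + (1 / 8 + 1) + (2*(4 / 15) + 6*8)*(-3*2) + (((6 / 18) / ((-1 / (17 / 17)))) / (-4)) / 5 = -1137431 / 3960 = -287.23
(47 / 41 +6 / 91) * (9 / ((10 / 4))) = 81414 / 18655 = 4.36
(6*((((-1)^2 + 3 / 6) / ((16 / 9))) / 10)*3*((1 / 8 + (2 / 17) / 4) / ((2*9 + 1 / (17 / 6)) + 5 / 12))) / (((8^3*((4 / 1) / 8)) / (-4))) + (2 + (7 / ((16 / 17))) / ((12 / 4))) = 150527839 / 33607680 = 4.48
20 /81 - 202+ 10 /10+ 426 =18245 /81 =225.25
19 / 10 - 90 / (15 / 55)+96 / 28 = -22727 / 70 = -324.67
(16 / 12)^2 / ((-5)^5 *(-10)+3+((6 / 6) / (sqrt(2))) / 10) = 100009600 / 1758150016191 -160 *sqrt(2) / 1758150016191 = 0.00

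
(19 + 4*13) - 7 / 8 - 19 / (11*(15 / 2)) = 92261 / 1320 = 69.89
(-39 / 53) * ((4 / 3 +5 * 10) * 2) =-4004 / 53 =-75.55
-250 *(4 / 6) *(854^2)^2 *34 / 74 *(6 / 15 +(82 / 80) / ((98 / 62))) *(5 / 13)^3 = -197512652595125000 / 81289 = -2429758670854.91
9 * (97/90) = 97/10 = 9.70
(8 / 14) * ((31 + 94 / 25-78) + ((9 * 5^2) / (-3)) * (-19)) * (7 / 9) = 138176 / 225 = 614.12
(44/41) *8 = 352/41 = 8.59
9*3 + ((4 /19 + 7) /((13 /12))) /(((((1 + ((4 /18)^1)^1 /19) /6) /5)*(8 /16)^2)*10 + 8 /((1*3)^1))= 2158947 /73385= 29.42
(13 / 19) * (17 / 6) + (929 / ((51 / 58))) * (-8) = -16376371 / 1938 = -8450.14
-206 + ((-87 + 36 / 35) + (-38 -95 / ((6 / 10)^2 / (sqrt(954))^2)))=-252079.97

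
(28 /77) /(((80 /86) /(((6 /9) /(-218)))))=-43 /35970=-0.00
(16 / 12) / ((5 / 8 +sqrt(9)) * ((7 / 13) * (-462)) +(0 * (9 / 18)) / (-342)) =-208 / 140679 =-0.00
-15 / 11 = -1.36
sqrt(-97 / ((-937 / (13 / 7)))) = sqrt(8270899) / 6559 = 0.44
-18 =-18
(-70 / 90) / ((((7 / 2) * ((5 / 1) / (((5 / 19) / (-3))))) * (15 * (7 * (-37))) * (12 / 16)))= -8 / 5979015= -0.00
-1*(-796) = 796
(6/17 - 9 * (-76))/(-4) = -5817/34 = -171.09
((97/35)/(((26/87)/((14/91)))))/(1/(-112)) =-135024/845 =-159.79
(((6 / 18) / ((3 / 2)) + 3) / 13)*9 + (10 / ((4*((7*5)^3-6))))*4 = 1243331 / 557297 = 2.23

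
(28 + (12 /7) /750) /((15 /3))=5.60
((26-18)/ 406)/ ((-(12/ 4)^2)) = -4/ 1827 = -0.00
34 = 34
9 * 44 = 396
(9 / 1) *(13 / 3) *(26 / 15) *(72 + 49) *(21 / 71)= 858858 / 355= 2419.32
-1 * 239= -239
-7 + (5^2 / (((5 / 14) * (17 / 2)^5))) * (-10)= -9961399 / 1419857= -7.02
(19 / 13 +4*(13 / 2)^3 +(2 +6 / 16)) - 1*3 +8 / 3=343825 / 312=1102.00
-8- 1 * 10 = -18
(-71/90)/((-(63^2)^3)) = 71/5627115198810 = 0.00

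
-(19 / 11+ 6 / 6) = -30 / 11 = -2.73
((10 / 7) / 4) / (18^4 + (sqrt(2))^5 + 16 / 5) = 410075 / 120538166882 - 125 * sqrt(2) / 964305335056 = 0.00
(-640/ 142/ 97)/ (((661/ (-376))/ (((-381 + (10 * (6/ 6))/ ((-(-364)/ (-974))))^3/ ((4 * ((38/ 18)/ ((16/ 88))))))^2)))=6359569125242295497631929512058880/ 112920415791047206088747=56319037445.01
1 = 1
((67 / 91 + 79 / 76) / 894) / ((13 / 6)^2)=36843 / 87075898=0.00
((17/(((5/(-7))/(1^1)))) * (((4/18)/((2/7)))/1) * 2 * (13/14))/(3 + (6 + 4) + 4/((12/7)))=-2.24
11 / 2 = 5.50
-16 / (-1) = 16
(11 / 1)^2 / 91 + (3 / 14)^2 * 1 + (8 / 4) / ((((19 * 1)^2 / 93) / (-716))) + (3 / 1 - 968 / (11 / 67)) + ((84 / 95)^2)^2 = -1299160323919347 / 207536192500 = -6259.92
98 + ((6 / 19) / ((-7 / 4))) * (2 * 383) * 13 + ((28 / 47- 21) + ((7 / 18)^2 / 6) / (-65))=-1358063630579 / 789876360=-1719.34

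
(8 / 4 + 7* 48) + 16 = 354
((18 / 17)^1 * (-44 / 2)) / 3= -132 / 17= -7.76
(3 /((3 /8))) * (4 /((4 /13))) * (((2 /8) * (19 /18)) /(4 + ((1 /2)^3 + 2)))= 1976 /441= 4.48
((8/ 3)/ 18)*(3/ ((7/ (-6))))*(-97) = 776/ 21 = 36.95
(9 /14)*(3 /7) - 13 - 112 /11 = -24693 /1078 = -22.91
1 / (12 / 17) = 17 / 12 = 1.42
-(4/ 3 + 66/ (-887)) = -3350/ 2661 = -1.26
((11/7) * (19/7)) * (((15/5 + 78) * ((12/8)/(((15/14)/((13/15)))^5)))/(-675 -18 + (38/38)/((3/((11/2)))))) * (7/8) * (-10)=10423394072/4587890625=2.27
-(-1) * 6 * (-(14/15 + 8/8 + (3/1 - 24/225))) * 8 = -5792/25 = -231.68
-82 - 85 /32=-2709 /32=-84.66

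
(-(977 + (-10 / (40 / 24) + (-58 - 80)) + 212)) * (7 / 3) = -7315 / 3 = -2438.33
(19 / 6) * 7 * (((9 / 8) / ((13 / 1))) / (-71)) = -399 / 14768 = -0.03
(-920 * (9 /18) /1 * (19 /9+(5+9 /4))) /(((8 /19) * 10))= -1022.70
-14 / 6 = -7 / 3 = -2.33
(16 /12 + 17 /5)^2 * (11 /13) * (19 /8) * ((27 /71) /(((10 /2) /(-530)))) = -2359401 /1300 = -1814.92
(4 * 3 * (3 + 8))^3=2299968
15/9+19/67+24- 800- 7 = -156991/201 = -781.05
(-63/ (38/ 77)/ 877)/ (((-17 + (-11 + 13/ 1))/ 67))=108339/ 166630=0.65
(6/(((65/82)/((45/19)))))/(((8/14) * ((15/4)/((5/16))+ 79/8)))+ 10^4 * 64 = 3952008856/6175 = 640001.43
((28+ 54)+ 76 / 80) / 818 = 1659 / 16360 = 0.10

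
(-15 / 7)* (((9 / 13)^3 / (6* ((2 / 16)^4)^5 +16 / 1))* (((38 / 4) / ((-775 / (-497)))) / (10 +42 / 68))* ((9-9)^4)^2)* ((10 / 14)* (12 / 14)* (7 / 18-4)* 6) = 0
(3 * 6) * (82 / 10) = 738 / 5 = 147.60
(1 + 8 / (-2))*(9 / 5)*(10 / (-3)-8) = 306 / 5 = 61.20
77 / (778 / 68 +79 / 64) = 83776 / 13791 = 6.07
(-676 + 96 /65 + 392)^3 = -6193011012544 /274625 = -22550791.12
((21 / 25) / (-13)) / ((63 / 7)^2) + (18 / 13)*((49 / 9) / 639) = 0.01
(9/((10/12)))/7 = 1.54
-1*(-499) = 499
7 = 7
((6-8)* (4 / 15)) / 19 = -8 / 285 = -0.03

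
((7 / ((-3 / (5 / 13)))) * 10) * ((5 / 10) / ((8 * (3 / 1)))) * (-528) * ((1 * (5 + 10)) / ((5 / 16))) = 61600 / 13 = 4738.46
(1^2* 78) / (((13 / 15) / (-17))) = -1530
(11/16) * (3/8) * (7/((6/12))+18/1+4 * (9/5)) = 1617/160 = 10.11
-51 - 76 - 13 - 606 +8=-738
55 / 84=0.65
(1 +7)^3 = 512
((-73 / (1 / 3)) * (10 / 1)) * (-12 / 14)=1877.14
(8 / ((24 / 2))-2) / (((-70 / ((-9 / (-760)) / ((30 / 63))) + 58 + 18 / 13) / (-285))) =-33345 / 241789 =-0.14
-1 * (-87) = 87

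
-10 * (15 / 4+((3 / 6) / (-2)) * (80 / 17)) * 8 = -3500 / 17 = -205.88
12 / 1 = 12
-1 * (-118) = 118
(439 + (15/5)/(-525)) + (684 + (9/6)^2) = 787671/700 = 1125.24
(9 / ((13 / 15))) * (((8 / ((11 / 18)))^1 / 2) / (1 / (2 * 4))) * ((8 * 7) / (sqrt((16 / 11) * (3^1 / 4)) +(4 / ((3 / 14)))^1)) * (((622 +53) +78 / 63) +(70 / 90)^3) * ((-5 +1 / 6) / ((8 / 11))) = -6947807.95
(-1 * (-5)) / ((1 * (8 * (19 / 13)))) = 0.43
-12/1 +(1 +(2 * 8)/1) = 5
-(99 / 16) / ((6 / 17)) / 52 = -561 / 1664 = -0.34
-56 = -56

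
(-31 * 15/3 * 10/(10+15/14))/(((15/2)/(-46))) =2576/3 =858.67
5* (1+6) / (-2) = -17.50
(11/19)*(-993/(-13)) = 10923/247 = 44.22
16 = 16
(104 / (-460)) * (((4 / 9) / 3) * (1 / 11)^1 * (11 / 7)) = -104 / 21735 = -0.00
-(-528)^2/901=-278784/901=-309.42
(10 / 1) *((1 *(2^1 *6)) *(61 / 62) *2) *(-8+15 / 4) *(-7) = 217770 / 31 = 7024.84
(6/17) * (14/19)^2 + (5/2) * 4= 62546/6137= 10.19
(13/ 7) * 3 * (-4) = -156/ 7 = -22.29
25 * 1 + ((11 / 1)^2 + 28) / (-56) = 1251 / 56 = 22.34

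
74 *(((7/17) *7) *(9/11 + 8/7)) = 78218/187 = 418.28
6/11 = 0.55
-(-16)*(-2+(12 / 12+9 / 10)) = -8 / 5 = -1.60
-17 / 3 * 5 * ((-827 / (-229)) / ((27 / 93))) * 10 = -21791450 / 6183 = -3524.41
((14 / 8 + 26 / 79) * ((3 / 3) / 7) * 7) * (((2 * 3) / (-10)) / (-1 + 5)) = -1971 / 6320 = -0.31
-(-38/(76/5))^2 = -25/4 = -6.25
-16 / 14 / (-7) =8 / 49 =0.16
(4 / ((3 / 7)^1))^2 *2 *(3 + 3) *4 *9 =37632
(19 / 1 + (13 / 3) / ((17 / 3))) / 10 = 168 / 85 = 1.98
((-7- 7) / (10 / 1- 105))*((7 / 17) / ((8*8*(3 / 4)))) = 49 / 38760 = 0.00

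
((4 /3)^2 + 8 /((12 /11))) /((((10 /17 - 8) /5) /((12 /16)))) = -3485 /756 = -4.61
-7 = -7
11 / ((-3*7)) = -11 / 21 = -0.52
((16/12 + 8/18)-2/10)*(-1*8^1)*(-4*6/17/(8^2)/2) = 0.14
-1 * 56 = -56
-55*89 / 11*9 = -4005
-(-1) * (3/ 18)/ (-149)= -1/ 894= -0.00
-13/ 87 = -0.15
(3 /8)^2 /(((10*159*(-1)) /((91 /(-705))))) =0.00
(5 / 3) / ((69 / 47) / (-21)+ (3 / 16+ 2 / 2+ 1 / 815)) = 1.49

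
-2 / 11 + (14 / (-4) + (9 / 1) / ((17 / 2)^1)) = -981 / 374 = -2.62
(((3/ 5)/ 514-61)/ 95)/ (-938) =156767/ 229012700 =0.00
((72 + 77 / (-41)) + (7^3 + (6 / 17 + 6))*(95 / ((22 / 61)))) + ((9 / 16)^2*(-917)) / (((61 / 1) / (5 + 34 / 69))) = 253527952157833 / 2753741056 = 92066.74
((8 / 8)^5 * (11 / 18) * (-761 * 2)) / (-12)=8371 / 108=77.51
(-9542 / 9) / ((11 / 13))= -124046 / 99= -1252.99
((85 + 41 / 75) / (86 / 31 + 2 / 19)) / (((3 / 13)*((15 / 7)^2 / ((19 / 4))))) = 2858595467 / 21465000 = 133.17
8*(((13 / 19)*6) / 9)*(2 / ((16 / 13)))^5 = 4826809 / 116736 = 41.35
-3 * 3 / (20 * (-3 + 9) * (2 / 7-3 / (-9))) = -0.12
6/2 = 3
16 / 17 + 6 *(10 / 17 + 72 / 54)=212 / 17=12.47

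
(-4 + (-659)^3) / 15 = -95397061 / 5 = -19079412.20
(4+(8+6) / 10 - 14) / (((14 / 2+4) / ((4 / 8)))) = -0.39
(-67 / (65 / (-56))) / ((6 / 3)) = 1876 / 65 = 28.86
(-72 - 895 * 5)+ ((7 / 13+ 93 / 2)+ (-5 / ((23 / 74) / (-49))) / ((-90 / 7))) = -24548759 / 5382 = -4561.27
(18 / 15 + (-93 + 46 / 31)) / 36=-13999 / 5580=-2.51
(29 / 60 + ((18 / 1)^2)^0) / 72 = 89 / 4320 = 0.02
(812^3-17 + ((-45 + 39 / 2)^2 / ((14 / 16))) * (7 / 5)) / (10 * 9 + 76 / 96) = 64246602168 / 10895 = 5896888.68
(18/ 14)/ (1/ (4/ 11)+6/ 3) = 36/ 133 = 0.27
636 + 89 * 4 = 992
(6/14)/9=1/21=0.05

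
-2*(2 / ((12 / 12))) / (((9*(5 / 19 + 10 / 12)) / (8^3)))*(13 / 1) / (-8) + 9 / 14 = 1773871 / 5250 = 337.88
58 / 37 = 1.57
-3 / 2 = -1.50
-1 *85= -85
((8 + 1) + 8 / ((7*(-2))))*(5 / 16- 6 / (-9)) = 2773 / 336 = 8.25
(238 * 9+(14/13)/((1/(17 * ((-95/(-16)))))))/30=234073/3120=75.02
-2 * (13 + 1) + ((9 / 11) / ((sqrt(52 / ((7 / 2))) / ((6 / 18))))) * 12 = -28 + 9 * sqrt(182) / 143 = -27.15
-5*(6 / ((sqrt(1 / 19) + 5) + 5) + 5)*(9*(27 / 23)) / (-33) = 478575 / 53383 - 270*sqrt(19) / 53383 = 8.94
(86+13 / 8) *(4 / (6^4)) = 701 / 2592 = 0.27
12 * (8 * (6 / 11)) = 576 / 11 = 52.36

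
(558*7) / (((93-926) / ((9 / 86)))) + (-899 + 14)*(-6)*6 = 163025109 / 5117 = 31859.51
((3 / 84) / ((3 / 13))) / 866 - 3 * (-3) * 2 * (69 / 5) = 90348113 / 363720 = 248.40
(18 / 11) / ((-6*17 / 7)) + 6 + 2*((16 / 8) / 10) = 5879 / 935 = 6.29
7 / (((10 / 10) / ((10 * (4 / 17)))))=280 / 17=16.47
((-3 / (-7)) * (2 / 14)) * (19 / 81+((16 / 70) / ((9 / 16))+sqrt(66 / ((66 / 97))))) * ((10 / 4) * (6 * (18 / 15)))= 3634 / 5145+54 * sqrt(97) / 49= 11.56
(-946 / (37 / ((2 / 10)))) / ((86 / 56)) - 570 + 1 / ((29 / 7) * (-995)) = -122421429 / 213527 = -573.33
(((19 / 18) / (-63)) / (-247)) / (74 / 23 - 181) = -23 / 60280038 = -0.00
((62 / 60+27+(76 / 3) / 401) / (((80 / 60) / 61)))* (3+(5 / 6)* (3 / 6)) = 281780167 / 64160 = 4391.84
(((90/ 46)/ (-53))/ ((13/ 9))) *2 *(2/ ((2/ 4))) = -3240/ 15847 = -0.20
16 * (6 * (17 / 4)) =408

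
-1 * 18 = -18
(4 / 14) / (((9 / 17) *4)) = 17 / 126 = 0.13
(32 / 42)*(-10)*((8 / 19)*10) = -12800 / 399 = -32.08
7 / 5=1.40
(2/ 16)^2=1/ 64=0.02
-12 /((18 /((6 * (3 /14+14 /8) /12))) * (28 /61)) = -1.43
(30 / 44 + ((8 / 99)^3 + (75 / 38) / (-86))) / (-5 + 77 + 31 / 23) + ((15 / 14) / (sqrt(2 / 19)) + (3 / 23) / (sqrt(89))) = 6870111109 / 764195848812 + 3 * sqrt(89) / 2047 + 15 * sqrt(38) / 28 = 3.33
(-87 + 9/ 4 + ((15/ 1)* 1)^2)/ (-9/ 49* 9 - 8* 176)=-27489/ 276292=-0.10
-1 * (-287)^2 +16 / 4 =-82365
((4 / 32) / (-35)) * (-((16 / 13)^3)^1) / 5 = 512 / 384475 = 0.00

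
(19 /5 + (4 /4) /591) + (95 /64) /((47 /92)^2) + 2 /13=9.64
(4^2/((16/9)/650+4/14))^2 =26830440000/8720209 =3076.81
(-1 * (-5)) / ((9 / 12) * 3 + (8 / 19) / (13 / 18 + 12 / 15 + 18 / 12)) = 6460 / 3087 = 2.09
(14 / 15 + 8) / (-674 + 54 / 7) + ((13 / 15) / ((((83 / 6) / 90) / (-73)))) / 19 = -1195796333 / 55163460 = -21.68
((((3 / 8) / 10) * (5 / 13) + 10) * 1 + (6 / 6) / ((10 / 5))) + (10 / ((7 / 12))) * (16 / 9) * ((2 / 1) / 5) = 99175 / 4368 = 22.70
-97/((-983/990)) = 96030/983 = 97.69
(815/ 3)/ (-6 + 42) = 815/ 108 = 7.55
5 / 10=1 / 2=0.50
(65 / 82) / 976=65 / 80032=0.00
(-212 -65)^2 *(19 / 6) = 1457851 / 6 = 242975.17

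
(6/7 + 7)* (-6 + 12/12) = -275/7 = -39.29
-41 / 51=-0.80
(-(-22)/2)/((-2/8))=-44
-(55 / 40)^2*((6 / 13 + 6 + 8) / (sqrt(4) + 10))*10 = -28435 / 1248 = -22.78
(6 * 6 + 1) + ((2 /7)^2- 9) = 1376 /49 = 28.08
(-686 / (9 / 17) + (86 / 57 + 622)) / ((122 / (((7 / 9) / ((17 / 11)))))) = -4425883 / 1595943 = -2.77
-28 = -28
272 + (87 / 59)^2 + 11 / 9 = 8627900 / 31329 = 275.40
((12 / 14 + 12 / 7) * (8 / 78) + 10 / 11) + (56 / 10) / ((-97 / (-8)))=793614 / 485485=1.63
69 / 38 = 1.82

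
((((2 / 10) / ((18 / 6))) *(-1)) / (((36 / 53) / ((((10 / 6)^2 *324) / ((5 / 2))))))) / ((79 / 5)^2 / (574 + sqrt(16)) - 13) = 1531700 / 544827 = 2.81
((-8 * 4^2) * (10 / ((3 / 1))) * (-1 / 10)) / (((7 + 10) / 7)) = 896 / 51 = 17.57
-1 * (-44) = 44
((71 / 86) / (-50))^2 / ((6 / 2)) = 5041 / 55470000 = 0.00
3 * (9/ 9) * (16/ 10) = 24/ 5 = 4.80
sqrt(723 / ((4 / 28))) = 71.14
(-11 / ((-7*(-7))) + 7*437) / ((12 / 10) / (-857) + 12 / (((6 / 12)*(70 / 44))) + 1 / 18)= 11560244400 / 57219169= 202.03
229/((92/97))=22213/92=241.45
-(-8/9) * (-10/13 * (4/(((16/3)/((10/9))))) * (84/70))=-80/117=-0.68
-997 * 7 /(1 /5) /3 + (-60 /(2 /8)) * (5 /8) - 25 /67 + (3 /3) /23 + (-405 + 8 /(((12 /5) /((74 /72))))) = -1013843627 /83214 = -12183.57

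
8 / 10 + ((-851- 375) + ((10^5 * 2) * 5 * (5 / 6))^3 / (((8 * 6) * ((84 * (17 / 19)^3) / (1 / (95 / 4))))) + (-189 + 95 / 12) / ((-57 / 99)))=26792968747107963724207 / 3175664940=8436963361477.29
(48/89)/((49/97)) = 4656/4361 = 1.07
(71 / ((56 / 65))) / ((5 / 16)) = 1846 / 7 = 263.71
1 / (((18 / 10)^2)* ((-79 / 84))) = -700 / 2133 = -0.33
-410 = -410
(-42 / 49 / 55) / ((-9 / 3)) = 2 / 385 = 0.01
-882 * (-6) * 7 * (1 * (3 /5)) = 22226.40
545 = 545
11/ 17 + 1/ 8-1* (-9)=9.77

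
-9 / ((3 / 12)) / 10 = -18 / 5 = -3.60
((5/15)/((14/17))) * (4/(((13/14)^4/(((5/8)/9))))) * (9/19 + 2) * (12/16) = 1370285/4883931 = 0.28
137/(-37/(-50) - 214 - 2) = -6850/10763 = -0.64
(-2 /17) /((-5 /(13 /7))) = 26 /595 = 0.04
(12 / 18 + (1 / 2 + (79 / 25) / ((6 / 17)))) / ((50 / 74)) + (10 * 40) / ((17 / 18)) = 4659137 / 10625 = 438.51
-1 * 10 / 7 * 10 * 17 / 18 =-13.49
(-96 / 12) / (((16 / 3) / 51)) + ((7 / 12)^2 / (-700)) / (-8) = -8812793 / 115200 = -76.50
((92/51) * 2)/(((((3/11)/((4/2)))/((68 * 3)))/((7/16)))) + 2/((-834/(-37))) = 984713/417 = 2361.42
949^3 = 854670349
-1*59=-59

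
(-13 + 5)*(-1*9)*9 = 648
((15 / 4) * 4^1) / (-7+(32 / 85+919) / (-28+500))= -601800 / 202693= -2.97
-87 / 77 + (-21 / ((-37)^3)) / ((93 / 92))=-136561553 / 120908711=-1.13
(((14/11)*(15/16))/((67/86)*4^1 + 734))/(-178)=-645/70926592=-0.00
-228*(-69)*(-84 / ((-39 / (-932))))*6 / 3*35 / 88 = -3592244880 / 143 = -25120593.57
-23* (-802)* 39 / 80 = 359697 / 40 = 8992.42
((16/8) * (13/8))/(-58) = -13/232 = -0.06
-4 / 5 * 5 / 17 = -4 / 17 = -0.24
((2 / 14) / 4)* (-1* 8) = -2 / 7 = -0.29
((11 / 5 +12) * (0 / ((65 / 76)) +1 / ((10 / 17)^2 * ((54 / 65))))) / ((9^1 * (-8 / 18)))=-266747 / 21600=-12.35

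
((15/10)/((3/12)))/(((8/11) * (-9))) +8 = 85/12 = 7.08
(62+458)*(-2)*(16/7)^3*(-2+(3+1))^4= -68157440/343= -198709.74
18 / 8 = 9 / 4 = 2.25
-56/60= -14/15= -0.93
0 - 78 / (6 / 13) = -169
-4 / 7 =-0.57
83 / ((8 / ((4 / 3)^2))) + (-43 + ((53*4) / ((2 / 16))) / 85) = -3521 / 765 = -4.60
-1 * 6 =-6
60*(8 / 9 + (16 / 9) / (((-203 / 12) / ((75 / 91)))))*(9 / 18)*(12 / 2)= 2667680 / 18473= 144.41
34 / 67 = 0.51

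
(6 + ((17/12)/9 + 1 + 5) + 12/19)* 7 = 183701/2052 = 89.52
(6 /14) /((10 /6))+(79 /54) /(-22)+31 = 1296907 /41580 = 31.19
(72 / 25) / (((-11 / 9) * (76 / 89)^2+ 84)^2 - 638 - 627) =365912749512 / 716841508588375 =0.00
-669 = -669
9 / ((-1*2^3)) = -9 / 8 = -1.12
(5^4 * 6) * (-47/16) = -88125/8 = -11015.62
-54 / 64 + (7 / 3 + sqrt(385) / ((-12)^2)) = sqrt(385) / 144 + 143 / 96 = 1.63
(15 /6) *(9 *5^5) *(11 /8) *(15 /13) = 23203125 /208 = 111553.49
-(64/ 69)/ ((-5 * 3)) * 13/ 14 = 416/ 7245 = 0.06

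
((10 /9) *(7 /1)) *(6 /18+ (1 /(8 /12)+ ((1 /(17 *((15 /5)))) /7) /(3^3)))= 176725 /12393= 14.26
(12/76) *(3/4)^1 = 9/76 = 0.12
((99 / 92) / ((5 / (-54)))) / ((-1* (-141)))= -891 / 10810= -0.08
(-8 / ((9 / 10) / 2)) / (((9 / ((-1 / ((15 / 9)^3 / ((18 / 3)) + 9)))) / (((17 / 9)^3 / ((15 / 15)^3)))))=1572160 / 1154007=1.36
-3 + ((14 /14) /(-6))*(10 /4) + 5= 19 /12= 1.58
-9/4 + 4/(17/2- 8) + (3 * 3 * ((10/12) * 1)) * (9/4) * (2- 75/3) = -3059/8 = -382.38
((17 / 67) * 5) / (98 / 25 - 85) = -0.02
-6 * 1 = -6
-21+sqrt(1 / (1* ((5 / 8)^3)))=-18.98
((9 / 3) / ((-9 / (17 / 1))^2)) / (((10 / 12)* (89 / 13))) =7514 / 4005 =1.88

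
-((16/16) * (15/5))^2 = -9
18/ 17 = 1.06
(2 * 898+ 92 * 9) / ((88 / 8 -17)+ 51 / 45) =-539.18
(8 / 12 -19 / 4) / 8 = -49 / 96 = -0.51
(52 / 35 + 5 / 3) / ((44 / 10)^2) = 1655 / 10164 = 0.16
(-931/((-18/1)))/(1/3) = 931/6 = 155.17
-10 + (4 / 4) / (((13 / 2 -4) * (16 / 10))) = -39 / 4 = -9.75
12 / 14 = 6 / 7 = 0.86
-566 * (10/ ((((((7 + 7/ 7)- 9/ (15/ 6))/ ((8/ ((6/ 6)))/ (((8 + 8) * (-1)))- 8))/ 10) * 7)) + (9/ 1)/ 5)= 5621512/ 385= 14601.33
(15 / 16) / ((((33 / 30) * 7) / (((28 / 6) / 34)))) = 0.02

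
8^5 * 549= 17989632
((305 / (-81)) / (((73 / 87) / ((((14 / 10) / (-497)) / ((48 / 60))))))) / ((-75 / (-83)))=146827 / 8396460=0.02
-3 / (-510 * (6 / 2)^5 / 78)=13 / 6885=0.00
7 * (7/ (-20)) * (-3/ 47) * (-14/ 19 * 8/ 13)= -0.07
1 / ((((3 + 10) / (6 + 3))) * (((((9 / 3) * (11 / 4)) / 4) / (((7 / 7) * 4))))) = 192 / 143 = 1.34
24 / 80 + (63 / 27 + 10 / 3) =179 / 30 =5.97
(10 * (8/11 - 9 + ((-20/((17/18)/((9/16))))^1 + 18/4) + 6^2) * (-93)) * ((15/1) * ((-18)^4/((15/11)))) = -370887556320/17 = -21816915077.65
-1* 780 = -780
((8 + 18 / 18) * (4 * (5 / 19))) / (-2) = -90 / 19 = -4.74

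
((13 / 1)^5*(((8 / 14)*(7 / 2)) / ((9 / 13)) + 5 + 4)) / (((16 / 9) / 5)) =12415109.69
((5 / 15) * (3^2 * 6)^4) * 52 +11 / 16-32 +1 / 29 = 68387230543 / 464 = 147386272.72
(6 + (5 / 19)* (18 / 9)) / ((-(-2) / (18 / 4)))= 279 / 19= 14.68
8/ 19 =0.42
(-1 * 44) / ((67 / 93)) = -4092 / 67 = -61.07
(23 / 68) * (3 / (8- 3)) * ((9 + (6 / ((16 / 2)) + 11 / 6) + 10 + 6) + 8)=7.22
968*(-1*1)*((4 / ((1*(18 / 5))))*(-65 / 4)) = 157300 / 9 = 17477.78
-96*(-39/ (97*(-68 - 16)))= -312/ 679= -0.46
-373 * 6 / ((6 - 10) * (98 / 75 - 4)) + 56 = -61301 / 404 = -151.74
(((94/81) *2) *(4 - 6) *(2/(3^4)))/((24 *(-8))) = 47/78732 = 0.00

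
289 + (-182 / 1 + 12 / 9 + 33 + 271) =1237 / 3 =412.33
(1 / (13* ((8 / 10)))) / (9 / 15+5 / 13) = 0.10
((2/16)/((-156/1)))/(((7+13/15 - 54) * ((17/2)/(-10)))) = -25/1223456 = -0.00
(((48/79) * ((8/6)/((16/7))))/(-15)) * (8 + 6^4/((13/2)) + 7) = -26012/5135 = -5.07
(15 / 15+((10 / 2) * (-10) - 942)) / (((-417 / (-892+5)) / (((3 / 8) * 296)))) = -32523629 / 139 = -233982.94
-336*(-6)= 2016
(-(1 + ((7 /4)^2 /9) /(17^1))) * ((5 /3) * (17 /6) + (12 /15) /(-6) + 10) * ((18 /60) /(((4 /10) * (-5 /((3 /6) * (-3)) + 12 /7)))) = -22949927 /10379520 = -2.21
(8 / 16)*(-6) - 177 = -180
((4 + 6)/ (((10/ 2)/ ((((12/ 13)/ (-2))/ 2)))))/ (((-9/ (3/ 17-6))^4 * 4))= -43923/ 2171546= -0.02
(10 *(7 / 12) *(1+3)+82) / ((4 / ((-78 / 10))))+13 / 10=-2041 / 10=-204.10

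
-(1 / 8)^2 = -1 / 64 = -0.02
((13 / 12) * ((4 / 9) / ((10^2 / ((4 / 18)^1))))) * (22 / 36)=0.00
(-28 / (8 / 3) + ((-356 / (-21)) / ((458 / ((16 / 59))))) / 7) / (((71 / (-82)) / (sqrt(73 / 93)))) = 1709813201*sqrt(6789) / 13114330551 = 10.74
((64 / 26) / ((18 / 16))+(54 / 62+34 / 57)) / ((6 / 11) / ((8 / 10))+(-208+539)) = 5542042 / 502858161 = 0.01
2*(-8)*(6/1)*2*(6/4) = -288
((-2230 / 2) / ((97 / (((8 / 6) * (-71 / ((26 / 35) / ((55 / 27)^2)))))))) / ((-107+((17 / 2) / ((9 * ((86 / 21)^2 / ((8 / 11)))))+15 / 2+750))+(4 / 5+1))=3409464959862500 / 365904804097989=9.32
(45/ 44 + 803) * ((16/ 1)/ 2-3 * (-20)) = 601409/ 11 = 54673.55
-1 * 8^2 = -64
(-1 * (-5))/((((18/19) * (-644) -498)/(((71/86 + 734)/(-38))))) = 9575/109736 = 0.09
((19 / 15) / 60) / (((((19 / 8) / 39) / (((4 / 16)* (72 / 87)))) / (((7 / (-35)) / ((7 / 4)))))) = -208 / 25375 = -0.01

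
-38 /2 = -19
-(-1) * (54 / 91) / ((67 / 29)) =1566 / 6097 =0.26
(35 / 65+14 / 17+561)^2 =15446015524 / 48841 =316251.01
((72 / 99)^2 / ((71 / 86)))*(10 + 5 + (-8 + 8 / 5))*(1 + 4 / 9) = 3076736 / 386595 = 7.96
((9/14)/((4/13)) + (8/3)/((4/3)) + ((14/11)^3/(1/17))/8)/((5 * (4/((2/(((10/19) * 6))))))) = 799691/2981440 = 0.27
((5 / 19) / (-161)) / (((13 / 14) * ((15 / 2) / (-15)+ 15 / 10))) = -10 / 5681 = -0.00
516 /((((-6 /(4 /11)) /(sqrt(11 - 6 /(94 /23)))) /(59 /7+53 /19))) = -4105984 * sqrt(329) /68761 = -1083.11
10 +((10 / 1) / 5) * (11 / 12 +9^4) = 78803 / 6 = 13133.83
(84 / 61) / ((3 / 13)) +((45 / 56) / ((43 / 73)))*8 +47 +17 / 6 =7349633 / 110166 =66.71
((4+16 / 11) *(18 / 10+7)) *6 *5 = 1440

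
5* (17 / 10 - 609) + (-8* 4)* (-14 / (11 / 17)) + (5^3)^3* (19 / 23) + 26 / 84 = 8559812873 / 5313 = 1611107.26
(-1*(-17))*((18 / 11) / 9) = 34 / 11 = 3.09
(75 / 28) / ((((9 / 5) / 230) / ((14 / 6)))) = 14375 / 18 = 798.61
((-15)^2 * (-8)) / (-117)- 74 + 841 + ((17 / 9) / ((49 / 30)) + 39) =1571876 / 1911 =822.54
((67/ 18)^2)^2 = 20151121/ 104976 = 191.96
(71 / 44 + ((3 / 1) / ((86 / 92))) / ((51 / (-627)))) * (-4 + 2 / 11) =25560087 / 176902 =144.49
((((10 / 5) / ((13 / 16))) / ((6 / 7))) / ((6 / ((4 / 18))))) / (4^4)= 0.00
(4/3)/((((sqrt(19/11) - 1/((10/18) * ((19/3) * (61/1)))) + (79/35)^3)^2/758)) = 99812837577715943289171018351482125000/12546157139847566580425489887099879321 - 4675233407448242354695901354125000000 * sqrt(209)/37638471419542699741276469661299637963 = 6.16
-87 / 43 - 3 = -216 / 43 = -5.02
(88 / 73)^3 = 681472 / 389017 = 1.75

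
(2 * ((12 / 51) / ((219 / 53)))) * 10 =4240 / 3723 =1.14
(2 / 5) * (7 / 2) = 7 / 5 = 1.40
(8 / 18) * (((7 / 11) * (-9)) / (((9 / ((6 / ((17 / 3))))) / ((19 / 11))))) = -1064 / 2057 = -0.52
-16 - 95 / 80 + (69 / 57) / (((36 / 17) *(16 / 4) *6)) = -281759 / 16416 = -17.16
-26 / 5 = -5.20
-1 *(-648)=648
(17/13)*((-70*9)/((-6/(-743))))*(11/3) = -4862935/13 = -374071.92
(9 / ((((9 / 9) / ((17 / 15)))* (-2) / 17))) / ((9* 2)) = -289 / 60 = -4.82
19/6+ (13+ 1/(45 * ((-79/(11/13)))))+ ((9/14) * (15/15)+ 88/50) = 30036284/1617525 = 18.57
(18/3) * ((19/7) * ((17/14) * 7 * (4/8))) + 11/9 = 8875/126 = 70.44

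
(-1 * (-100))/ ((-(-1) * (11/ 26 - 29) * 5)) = -520/ 743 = -0.70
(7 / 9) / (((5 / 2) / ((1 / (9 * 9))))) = 14 / 3645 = 0.00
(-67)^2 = 4489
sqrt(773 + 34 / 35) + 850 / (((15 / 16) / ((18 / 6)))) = sqrt(948115) / 35 + 2720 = 2747.82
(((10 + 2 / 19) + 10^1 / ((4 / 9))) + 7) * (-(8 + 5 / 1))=-19565 / 38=-514.87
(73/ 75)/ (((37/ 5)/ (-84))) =-2044/ 185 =-11.05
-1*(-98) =98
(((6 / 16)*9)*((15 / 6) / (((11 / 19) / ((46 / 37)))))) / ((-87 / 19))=-373635 / 94424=-3.96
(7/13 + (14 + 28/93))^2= 321879481/1461681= 220.21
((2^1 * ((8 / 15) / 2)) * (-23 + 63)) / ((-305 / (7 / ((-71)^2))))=-448 / 4612515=-0.00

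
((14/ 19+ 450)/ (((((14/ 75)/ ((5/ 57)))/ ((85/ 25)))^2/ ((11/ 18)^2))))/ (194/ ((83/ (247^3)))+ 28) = 3883810129375/ 318342650635185624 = 0.00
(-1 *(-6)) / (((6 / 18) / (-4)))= -72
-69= -69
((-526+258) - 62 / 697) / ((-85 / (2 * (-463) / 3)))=-57676836 / 59245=-973.53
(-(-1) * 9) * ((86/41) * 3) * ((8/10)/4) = 2322/205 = 11.33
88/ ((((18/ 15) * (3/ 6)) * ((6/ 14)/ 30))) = 30800/ 3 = 10266.67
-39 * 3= -117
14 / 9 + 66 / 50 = 647 / 225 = 2.88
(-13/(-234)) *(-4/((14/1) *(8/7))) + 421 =30311/72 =420.99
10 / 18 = 5 / 9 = 0.56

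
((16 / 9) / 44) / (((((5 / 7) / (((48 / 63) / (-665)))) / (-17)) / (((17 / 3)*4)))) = 73984 / 2962575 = 0.02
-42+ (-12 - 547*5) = -2789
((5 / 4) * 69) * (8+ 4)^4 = 1788480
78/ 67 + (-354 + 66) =-19218/ 67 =-286.84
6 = 6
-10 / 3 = -3.33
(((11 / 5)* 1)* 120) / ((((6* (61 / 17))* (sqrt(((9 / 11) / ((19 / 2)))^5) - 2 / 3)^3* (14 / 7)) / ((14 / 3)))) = -747119957992200777900017498861449326573 / 7736423433381008515766695188844340842 - 178973163941302951564368419199518175* sqrt(418) / 3868211716690504257883347594422170421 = -97.52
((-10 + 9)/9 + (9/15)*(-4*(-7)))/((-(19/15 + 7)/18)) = -36.34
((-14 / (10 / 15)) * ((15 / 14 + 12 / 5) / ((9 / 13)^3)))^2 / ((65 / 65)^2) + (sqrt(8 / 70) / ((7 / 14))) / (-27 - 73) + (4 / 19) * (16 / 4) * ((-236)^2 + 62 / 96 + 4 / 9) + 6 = 1627525039 / 17100 - sqrt(35) / 875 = 95176.90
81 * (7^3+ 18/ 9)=27945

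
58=58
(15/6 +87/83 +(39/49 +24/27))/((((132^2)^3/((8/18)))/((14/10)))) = 0.00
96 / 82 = 48 / 41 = 1.17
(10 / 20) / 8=1 / 16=0.06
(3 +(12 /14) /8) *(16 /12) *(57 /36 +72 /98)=39527 /4116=9.60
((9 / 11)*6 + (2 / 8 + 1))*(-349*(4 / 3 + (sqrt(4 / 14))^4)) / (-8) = 380.19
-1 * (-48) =48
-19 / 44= -0.43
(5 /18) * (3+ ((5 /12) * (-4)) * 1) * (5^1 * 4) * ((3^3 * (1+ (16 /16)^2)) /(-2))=-200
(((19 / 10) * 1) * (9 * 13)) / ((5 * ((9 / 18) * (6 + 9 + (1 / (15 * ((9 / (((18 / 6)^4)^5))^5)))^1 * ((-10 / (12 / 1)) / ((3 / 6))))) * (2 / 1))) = -0.00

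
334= 334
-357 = -357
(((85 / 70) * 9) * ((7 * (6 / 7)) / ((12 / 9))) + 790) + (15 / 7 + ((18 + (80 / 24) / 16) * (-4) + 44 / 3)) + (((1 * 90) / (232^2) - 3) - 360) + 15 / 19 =4520070011 / 10737888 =420.95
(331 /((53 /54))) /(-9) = -1986 /53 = -37.47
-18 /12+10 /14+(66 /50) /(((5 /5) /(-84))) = -39083 /350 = -111.67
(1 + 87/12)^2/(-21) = -363/112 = -3.24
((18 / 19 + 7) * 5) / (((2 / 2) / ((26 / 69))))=19630 / 1311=14.97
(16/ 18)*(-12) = -10.67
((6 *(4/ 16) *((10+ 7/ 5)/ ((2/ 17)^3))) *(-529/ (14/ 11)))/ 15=-1629558579/ 5600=-290992.60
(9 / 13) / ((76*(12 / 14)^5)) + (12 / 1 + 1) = 11114023 / 853632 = 13.02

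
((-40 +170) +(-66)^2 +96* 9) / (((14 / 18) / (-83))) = -3996450 / 7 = -570921.43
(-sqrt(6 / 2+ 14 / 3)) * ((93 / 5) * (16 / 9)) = -496 * sqrt(69) / 45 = -91.56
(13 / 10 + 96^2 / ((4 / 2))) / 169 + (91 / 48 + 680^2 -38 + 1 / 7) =131282141489 / 283920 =462391.31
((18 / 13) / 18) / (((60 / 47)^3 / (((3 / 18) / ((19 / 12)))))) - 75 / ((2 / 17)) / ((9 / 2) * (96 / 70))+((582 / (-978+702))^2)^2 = -623498612914357 / 7465038516000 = -83.52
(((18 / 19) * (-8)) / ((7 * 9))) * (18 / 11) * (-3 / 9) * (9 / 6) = 144 / 1463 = 0.10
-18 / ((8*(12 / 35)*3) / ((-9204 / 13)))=6195 / 4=1548.75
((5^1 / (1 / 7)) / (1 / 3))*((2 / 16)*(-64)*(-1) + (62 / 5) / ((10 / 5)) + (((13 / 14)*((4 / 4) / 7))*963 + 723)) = 1271469 / 14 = 90819.21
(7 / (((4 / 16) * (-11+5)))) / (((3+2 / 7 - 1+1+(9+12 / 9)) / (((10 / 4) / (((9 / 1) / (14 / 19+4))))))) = -1225 / 2717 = -0.45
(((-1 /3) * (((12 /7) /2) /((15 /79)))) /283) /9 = -158 /267435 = -0.00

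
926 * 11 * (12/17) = 7190.12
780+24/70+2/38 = 518963/665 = 780.40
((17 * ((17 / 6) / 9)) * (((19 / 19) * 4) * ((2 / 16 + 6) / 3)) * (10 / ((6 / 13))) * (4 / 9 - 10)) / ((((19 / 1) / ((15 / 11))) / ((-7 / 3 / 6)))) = 1385299825 / 5484996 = 252.56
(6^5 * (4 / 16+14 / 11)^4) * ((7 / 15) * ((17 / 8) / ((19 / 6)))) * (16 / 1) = 582709965957 / 2781790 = 209473.02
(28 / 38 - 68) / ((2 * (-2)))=639 / 38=16.82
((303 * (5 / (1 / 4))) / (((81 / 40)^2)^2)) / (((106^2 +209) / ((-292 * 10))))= -3019980800000 / 32844648123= -91.95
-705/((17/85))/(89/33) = -116325/89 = -1307.02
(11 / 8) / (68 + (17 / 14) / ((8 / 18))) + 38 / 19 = 7999 / 3961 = 2.02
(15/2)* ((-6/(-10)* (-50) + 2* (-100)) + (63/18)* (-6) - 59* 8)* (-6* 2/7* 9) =83661.43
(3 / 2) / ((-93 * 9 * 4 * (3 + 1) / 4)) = -1 / 2232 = -0.00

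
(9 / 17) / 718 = 9 / 12206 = 0.00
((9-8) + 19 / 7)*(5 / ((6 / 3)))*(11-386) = -24375 / 7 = -3482.14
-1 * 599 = -599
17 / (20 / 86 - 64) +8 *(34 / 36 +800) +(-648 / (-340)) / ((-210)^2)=2744024833946 / 428266125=6407.29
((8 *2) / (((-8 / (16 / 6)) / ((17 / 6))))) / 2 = -68 / 9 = -7.56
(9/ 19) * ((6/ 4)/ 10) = 27/ 380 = 0.07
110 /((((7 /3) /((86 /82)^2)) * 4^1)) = 305085 /23534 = 12.96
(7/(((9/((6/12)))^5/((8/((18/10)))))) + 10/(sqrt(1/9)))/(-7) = -63772955/14880348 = -4.29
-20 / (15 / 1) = -4 / 3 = -1.33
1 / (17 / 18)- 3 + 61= 1004 / 17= 59.06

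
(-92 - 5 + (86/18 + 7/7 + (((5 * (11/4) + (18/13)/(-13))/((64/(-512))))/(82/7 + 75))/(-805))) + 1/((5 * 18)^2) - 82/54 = -77058947777/830922300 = -92.74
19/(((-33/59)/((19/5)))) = -21299/165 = -129.08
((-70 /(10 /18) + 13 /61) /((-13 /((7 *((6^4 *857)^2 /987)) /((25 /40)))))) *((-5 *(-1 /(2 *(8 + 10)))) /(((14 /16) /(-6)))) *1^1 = -33654590767374336 /260897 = -128995698560.64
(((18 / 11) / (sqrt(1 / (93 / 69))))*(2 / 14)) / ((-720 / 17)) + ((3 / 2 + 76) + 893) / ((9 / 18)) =1941 - 17*sqrt(713) / 70840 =1940.99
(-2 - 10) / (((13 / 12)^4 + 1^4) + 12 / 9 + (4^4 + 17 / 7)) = -0.05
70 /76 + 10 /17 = 975 /646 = 1.51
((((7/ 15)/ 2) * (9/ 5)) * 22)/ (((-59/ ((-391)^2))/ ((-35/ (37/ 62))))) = 15326931774/ 10915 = 1404208.13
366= 366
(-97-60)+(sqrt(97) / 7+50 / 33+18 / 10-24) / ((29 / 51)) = -308436 / 1595+51 *sqrt(97) / 203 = -190.90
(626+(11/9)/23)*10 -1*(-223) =1342091/207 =6483.53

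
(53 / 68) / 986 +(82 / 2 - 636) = -39893507 / 67048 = -595.00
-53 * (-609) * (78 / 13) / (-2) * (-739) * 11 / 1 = 787139199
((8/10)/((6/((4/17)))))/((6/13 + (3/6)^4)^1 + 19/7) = 11648/1202325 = 0.01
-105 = -105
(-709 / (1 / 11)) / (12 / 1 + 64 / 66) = -257367 / 428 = -601.32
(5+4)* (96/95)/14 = 432/665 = 0.65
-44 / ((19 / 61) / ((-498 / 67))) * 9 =12029688 / 1273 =9449.87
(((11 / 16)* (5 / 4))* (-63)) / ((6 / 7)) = -8085 / 128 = -63.16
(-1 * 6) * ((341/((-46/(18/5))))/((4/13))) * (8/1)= 478764/115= 4163.17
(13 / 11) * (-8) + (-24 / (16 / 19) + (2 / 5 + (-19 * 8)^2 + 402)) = 2581529 / 110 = 23468.45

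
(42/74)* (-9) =-189/37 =-5.11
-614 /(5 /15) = -1842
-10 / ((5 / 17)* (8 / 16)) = -68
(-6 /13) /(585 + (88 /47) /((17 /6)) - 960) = 1598 /1296087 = 0.00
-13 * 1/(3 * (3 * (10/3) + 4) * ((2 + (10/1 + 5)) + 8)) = -13/1050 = -0.01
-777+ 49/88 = -776.44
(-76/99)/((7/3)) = -76/231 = -0.33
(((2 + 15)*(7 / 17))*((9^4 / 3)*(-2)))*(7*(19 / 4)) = -2036097 / 2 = -1018048.50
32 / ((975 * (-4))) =-8 / 975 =-0.01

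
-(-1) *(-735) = -735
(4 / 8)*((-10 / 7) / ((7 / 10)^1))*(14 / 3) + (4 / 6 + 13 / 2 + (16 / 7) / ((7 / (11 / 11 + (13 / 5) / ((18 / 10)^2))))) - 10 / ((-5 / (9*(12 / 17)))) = 2118545 / 134946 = 15.70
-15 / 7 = -2.14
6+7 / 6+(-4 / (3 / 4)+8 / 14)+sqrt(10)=5.57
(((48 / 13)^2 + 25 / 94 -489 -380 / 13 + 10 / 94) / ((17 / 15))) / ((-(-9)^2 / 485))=6474849425 / 2430558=2663.94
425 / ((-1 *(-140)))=85 / 28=3.04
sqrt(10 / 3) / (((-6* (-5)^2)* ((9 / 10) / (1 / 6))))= -sqrt(30) / 2430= -0.00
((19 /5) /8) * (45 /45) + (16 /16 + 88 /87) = 8653 /3480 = 2.49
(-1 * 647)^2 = 418609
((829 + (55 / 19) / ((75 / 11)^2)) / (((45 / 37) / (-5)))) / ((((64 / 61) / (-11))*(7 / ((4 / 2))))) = 219982190681 / 21546000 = 10209.89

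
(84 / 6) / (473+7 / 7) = 7 / 237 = 0.03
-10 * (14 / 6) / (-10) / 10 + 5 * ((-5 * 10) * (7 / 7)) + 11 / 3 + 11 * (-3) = -279.10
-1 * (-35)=35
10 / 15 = 2 / 3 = 0.67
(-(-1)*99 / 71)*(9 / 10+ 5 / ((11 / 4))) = 2691 / 710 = 3.79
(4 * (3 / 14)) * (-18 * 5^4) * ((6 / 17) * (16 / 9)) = -720000 / 119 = -6050.42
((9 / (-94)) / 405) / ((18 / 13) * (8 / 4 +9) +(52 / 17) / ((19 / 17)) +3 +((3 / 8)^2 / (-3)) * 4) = -1976 / 173690145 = -0.00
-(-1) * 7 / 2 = 7 / 2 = 3.50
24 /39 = 8 /13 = 0.62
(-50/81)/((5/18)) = -20/9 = -2.22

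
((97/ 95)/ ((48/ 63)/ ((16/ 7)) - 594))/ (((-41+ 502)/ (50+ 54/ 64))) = -473457/ 2495964640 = -0.00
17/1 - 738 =-721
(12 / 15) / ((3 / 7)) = 28 / 15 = 1.87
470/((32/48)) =705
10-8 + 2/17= 2.12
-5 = -5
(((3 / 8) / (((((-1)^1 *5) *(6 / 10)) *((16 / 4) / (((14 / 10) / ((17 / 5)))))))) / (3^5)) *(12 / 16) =-7 / 176256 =-0.00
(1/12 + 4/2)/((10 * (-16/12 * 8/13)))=-65/256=-0.25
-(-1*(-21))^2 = -441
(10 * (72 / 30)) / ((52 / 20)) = 120 / 13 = 9.23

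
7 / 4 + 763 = 764.75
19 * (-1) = -19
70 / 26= 35 / 13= 2.69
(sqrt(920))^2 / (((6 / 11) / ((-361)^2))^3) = 12547446225439330869.07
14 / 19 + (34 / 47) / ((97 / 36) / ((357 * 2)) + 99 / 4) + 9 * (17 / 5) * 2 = 176042496428 / 2840950015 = 61.97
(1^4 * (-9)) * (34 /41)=-306 /41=-7.46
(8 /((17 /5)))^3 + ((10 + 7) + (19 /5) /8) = 5994187 /196520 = 30.50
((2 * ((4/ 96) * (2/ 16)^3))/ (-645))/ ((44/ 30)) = -1/ 5812224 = -0.00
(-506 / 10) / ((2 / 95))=-4807 / 2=-2403.50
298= 298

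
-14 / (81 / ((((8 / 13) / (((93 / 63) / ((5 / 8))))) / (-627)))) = 490 / 6822387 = 0.00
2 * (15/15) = 2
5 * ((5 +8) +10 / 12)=415 / 6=69.17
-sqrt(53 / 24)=-sqrt(318) / 12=-1.49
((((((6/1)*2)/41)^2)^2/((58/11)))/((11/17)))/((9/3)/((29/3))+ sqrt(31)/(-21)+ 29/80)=686975385600*sqrt(31)/2565055049630921+ 9706784532480/2565055049630921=0.01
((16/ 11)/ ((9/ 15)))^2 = 6400/ 1089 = 5.88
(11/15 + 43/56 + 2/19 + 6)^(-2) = 254721600/14737717201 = 0.02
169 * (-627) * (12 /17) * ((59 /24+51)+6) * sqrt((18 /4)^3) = -4082648427 * sqrt(2) /136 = -42453946.88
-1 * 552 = -552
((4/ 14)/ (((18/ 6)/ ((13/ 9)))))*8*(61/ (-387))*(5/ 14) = -31720/ 512001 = -0.06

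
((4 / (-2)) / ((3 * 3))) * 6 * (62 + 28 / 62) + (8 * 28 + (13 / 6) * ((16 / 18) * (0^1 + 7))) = 129076 / 837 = 154.21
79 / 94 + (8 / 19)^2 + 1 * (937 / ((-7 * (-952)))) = 130968699 / 113068088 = 1.16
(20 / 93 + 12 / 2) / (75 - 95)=-289 / 930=-0.31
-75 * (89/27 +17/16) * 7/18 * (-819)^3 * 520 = 145267483008375/4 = 36316870752093.75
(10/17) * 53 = 530/17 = 31.18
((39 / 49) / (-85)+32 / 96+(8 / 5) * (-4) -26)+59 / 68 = -311959 / 9996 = -31.21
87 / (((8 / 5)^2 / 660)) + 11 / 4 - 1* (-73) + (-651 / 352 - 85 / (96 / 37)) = 11864597 / 528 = 22470.83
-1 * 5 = -5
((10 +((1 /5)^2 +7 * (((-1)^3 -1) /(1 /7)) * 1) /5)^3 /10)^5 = -15215553186858310971989115253467675282088817999 /2842170943040400743484497070312500000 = -5353496848.64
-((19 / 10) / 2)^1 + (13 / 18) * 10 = 1129 / 180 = 6.27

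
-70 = -70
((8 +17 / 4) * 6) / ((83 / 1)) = 147 / 166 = 0.89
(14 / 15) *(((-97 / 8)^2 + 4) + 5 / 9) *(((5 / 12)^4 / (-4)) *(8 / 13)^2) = -76391875 / 189236736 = -0.40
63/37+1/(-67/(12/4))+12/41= 198258/101639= 1.95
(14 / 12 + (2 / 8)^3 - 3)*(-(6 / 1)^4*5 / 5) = 9423 / 4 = 2355.75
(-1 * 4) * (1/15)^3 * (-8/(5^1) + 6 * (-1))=152/16875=0.01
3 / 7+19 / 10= 163 / 70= 2.33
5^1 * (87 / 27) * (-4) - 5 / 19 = -11065 / 171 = -64.71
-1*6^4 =-1296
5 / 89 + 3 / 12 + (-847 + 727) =-42611 / 356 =-119.69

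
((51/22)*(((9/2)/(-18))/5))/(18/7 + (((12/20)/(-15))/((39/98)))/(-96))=-417690/9270173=-0.05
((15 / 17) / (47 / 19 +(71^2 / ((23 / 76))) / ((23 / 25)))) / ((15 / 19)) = 190969 / 3094084371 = 0.00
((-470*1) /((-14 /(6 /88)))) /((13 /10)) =3525 /2002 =1.76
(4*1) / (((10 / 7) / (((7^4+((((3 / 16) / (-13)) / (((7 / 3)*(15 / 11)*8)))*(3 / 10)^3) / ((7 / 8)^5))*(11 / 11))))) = 4590222739226 / 682784375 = 6722.80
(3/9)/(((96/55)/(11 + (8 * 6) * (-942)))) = -2486275/288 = -8632.90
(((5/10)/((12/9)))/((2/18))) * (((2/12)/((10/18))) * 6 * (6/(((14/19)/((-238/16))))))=-235467/320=-735.83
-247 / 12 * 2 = -247 / 6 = -41.17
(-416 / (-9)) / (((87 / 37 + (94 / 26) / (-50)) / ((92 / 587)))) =920441600 / 289566513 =3.18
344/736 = 43/92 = 0.47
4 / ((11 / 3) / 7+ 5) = 21 / 29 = 0.72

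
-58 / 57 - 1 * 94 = -5416 / 57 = -95.02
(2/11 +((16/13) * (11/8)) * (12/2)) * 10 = 14780/143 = 103.36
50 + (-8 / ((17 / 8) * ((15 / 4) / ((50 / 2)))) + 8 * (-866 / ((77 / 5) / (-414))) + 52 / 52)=731490677 / 3927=186272.14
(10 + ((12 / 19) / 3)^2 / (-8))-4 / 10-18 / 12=29221 / 3610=8.09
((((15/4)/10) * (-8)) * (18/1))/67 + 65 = 4301/67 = 64.19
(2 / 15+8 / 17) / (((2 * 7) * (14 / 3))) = 11 / 1190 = 0.01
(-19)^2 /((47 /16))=5776 /47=122.89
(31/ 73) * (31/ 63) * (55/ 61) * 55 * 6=5814050/ 93513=62.17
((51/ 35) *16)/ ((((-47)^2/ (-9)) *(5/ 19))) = -139536/ 386575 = -0.36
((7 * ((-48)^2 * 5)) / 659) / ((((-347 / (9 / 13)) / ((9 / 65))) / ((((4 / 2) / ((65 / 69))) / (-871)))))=180278784 / 2187928400255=0.00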